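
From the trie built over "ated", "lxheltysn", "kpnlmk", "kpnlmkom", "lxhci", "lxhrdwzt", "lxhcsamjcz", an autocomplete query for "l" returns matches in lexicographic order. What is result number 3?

lxheltysn

Words with prefix "l", in lexicographic order: "lxhci", "lxhcsamjcz", "lxheltysn", "lxhrdwzt"
Position 3: lxheltysn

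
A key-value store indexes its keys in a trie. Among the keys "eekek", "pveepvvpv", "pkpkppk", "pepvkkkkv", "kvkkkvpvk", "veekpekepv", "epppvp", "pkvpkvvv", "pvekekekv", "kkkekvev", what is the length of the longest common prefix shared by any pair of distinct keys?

3

The deepest shared node is where two words last agree before diverging.
"pveepvvpv" and "pvekekekv" agree on "pve" (3 characters) before diverging; nothing deeper is shared.
Longest shared-prefix length: 3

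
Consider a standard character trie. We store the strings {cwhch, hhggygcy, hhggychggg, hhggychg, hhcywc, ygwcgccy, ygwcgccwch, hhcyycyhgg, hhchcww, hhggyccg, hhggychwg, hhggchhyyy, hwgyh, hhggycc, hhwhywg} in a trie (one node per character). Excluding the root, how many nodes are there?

Insert word by word; a character creates a node only if that edge doesn't already exist:
  "cwhch" → 5 new (c, w, h, c, h)
  "hhggygcy" → 8 new (h, h, g, g, y, g, c, y)
  "hhggychggg" → prefix "hhggy" already present; 5 new (c, h, g, g, g)
  "hhggychg" → prefix "hhggychg" already present; 0 new (none)
  "hhcywc" → prefix "hh" already present; 4 new (c, y, w, c)
  "ygwcgccy" → 8 new (y, g, w, c, g, c, c, y)
  "ygwcgccwch" → prefix "ygwcgcc" already present; 3 new (w, c, h)
  "hhcyycyhgg" → prefix "hhcy" already present; 6 new (y, c, y, h, g, g)
  "hhchcww" → prefix "hhc" already present; 4 new (h, c, w, w)
  "hhggyccg" → prefix "hhggyc" already present; 2 new (c, g)
  "hhggychwg" → prefix "hhggych" already present; 2 new (w, g)
  "hhggchhyyy" → prefix "hhgg" already present; 6 new (c, h, h, y, y, y)
  "hwgyh" → prefix "h" already present; 4 new (w, g, y, h)
  "hhggycc" → prefix "hhggycc" already present; 0 new (none)
  "hhwhywg" → prefix "hh" already present; 5 new (w, h, y, w, g)
Total nodes = 5 + 8 + 5 + 0 + 4 + 8 + 3 + 6 + 4 + 2 + 2 + 6 + 4 + 0 + 5 = 62

62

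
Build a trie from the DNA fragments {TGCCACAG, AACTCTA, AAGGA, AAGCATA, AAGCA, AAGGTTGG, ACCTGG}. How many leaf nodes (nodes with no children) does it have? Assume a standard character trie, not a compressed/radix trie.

6

Leaves are exactly the stored words that no other stored word extends.
Those words: "AACTCTA", "AAGCATA", "AAGGA", "AAGGTTGG", "ACCTGG", "TGCCACAG"
Leaf count: 6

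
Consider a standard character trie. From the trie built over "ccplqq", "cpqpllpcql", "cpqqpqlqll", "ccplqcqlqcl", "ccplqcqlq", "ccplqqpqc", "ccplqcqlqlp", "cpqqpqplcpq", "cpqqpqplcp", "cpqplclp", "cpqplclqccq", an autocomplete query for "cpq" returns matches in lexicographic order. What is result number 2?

Words with prefix "cpq", in lexicographic order: "cpqplclp", "cpqplclqccq", "cpqpllpcql", "cpqqpqlqll", "cpqqpqplcp", "cpqqpqplcpq"
The 2nd is cpqplclqccq.

cpqplclqccq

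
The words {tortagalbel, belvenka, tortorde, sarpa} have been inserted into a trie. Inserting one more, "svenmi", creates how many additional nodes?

5

"s" is already a path in the trie; the remaining "venmi" must be added.
New nodes needed: |"svenmi"| − 1 = 6 − 1 = 5.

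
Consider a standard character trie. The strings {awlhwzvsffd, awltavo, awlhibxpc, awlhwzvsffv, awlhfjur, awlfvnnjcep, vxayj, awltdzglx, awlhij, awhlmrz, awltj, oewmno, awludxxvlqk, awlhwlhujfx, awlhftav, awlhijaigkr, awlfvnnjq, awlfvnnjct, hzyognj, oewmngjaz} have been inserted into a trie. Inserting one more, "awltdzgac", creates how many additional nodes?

2

The longest prefix of "awltdzgac" already in the trie is "awltdzg" (length 7).
New nodes needed: |"awltdzgac"| − 7 = 9 − 7 = 2.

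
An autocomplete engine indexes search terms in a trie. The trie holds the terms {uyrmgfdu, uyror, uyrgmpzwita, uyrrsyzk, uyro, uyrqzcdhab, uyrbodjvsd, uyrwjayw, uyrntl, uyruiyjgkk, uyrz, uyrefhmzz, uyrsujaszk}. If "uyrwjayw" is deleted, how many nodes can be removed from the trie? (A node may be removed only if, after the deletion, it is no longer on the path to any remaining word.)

5

Walk "uyrwjayw" from the leaf back toward the root, removing each node that no remaining word uses.
The suffix "wjayw" (5 nodes) is used only by "uyrwjayw"; the node for "uyr" still has the child "m", so pruning stops there.
Nodes removed: 5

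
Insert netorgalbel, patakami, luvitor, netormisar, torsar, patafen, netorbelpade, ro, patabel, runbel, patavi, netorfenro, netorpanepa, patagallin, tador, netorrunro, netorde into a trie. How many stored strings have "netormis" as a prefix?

Traverse to the node for "netormis", then collect every word in that subtree.
Words under "netormis": netormisar
Count: 1

1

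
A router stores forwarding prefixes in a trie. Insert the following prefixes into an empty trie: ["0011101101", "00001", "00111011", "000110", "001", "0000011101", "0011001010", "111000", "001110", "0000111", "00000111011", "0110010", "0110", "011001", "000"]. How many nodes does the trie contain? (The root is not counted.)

For each word, the new-node count is its length minus the longest prefix already in the trie:
  "0011101101" → 10 new (0, 0, 1, 1, 1, 0, 1, 1, 0, 1)
  "00001" → prefix "00" already present; 3 new (0, 0, 1)
  "00111011" → prefix "00111011" already present; 0 new (none)
  "000110" → prefix "000" already present; 3 new (1, 1, 0)
  "001" → prefix "001" already present; 0 new (none)
  "0000011101" → prefix "0000" already present; 6 new (0, 1, 1, 1, 0, 1)
  "0011001010" → prefix "0011" already present; 6 new (0, 0, 1, 0, 1, 0)
  "111000" → 6 new (1, 1, 1, 0, 0, 0)
  "001110" → prefix "001110" already present; 0 new (none)
  "0000111" → prefix "00001" already present; 2 new (1, 1)
  "00000111011" → prefix "0000011101" already present; 1 new (1)
  "0110010" → prefix "0" already present; 6 new (1, 1, 0, 0, 1, 0)
  "0110" → prefix "0110" already present; 0 new (none)
  "011001" → prefix "011001" already present; 0 new (none)
  "000" → prefix "000" already present; 0 new (none)
Total nodes = 10 + 3 + 0 + 3 + 0 + 6 + 6 + 6 + 0 + 2 + 1 + 6 + 0 + 0 + 0 = 43

43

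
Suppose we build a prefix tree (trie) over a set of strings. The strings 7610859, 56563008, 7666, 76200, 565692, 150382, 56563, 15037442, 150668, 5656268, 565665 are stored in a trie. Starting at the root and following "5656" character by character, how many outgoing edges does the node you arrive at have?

Follow the path "5656" to its node, then look at its outgoing edges.
Characters that immediately follow "5656" among the stored strings: {2, 3, 6, 9}.
That node has 4 child edges.

4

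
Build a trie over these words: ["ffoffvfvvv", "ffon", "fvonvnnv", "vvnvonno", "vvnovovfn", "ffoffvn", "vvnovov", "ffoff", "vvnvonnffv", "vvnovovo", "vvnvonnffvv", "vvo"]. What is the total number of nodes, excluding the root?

39

Trie structure (* marks end of a word):
(root)
├─ f
│  ├─ f
│  │  └─ o
│  │     ├─ f
│  │     │  └─ f *
│  │     │     └─ v
│  │     │        ├─ f
│  │     │        │  └─ v
│  │     │        │     └─ v
│  │     │        │        └─ v *
│  │     │        └─ n *
│  │     └─ n *
│  └─ v
│     └─ o
│        └─ n
│           └─ v
│              └─ n
│                 └─ n
│                    └─ v *
└─ v
   └─ v
      ├─ n
      │  ├─ o
      │  │  └─ v
      │  │     └─ o
      │  │        └─ v *
      │  │           ├─ f
      │  │           │  └─ n *
      │  │           └─ o *
      │  └─ v
      │     └─ o
      │        └─ n
      │           └─ n
      │              ├─ f
      │              │  └─ f
      │              │     └─ v *
      │              │        └─ v *
      │              └─ o *
      └─ o *
Counting every labelled node above: 39.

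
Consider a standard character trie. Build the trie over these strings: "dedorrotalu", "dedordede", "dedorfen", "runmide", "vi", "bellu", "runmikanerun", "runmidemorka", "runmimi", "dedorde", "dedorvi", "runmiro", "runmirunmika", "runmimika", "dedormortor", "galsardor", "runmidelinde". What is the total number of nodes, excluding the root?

78

Insert word by word; a character creates a node only if that edge doesn't already exist:
  "dedorrotalu" → 11 new (d, e, d, o, r, r, o, t, a, l, u)
  "dedordede" → prefix "dedor" already present; 4 new (d, e, d, e)
  "dedorfen" → prefix "dedor" already present; 3 new (f, e, n)
  "runmide" → 7 new (r, u, n, m, i, d, e)
  "vi" → 2 new (v, i)
  "bellu" → 5 new (b, e, l, l, u)
  "runmikanerun" → prefix "runmi" already present; 7 new (k, a, n, e, r, u, n)
  "runmidemorka" → prefix "runmide" already present; 5 new (m, o, r, k, a)
  "runmimi" → prefix "runmi" already present; 2 new (m, i)
  "dedorde" → prefix "dedorde" already present; 0 new (none)
  "dedorvi" → prefix "dedor" already present; 2 new (v, i)
  "runmiro" → prefix "runmi" already present; 2 new (r, o)
  "runmirunmika" → prefix "runmir" already present; 6 new (u, n, m, i, k, a)
  "runmimika" → prefix "runmimi" already present; 2 new (k, a)
  "dedormortor" → prefix "dedor" already present; 6 new (m, o, r, t, o, r)
  "galsardor" → 9 new (g, a, l, s, a, r, d, o, r)
  "runmidelinde" → prefix "runmide" already present; 5 new (l, i, n, d, e)
Total nodes = 11 + 4 + 3 + 7 + 2 + 5 + 7 + 5 + 2 + 0 + 2 + 2 + 6 + 2 + 6 + 9 + 5 = 78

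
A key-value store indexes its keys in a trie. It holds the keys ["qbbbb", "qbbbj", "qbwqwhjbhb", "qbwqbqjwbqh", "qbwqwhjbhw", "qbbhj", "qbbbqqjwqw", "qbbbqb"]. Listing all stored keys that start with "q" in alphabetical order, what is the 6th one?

qbwqbqjwbqh

DFS of the "q" subtree visits, in order: "qbbbb", "qbbbj", "qbbbqb", "qbbbqqjwqw", "qbbhj", "qbwqbqjwbqh", "qbwqwhjbhb", "qbwqwhjbhw"
Position 6: qbwqbqjwbqh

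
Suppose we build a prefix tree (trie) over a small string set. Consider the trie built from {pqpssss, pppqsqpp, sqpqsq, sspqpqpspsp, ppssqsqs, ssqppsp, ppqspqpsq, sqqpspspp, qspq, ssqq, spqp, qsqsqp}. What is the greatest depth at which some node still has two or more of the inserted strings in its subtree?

The deepest shared node is where two words last agree before diverging.
e.g. "ssqppsp" and "ssqq" share the prefix "ssq" of length 3; no pair shares a longer one.
Longest shared-prefix length: 3

3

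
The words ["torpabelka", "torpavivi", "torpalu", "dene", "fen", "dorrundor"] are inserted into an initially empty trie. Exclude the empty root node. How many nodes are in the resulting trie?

31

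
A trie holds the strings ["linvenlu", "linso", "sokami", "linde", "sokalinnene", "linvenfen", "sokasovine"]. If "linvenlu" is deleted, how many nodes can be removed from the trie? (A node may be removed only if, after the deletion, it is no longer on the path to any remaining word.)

2

After clearing the end-marker at "linvenlu", prune upward until reaching a node still needed by another word.
The suffix "lu" (2 nodes) is used only by "linvenlu"; the node for "linven" still has the child "f", so pruning stops there.
Nodes removed: 2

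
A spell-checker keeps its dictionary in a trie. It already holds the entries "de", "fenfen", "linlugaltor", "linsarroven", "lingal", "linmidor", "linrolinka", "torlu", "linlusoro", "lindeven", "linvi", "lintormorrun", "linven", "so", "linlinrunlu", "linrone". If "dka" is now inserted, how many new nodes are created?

Walking "dka" from the root, the first 1 characters ("d") follow existing edges; "k" is the first miss.
New nodes needed: |"dka"| − 1 = 3 − 1 = 2.

2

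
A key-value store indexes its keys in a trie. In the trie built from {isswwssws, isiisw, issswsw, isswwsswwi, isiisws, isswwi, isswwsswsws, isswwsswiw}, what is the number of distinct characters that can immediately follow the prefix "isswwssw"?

The children of the "isswwssw" node are the distinct next characters among strings starting with "isswwssw".
Distinct next characters after "isswwssw": i, s, w.
That node has 3 child edges.

3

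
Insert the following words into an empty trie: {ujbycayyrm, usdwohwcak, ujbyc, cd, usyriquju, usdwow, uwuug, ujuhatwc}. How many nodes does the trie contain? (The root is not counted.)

39

Trace insertions, counting only characters that open a new branch:
  "ujbycayyrm" → 10 new (u, j, b, y, c, a, y, y, r, m)
  "usdwohwcak" → prefix "u" already present; 9 new (s, d, w, o, h, w, c, a, k)
  "ujbyc" → prefix "ujbyc" already present; 0 new (none)
  "cd" → 2 new (c, d)
  "usyriquju" → prefix "us" already present; 7 new (y, r, i, q, u, j, u)
  "usdwow" → prefix "usdwo" already present; 1 new (w)
  "uwuug" → prefix "u" already present; 4 new (w, u, u, g)
  "ujuhatwc" → prefix "uj" already present; 6 new (u, h, a, t, w, c)
Total nodes = 10 + 9 + 0 + 2 + 7 + 1 + 4 + 6 = 39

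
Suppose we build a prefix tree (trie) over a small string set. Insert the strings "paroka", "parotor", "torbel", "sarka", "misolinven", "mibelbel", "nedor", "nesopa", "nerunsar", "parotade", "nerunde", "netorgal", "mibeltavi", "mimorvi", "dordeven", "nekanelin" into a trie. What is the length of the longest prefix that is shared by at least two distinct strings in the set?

5

Equivalently: take the maximum, over all pairs, of their longest common prefix length.
"mibelbel" and "mibeltavi" agree on "mibel" (5 characters) before diverging; nothing deeper is shared.
Longest shared-prefix length: 5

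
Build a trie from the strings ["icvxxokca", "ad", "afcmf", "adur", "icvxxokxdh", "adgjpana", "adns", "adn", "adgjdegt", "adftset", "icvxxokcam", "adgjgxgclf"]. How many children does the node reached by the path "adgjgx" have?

1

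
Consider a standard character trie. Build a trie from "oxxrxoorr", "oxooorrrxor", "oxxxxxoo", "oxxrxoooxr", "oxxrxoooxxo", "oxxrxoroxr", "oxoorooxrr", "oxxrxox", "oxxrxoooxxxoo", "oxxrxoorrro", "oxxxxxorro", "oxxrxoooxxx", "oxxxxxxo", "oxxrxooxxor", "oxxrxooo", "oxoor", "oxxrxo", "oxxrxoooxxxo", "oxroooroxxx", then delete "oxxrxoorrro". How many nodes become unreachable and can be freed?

2

A node on "oxxrxoorrro"'s path can go only if nothing else ends at it or branches off below it.
The suffix "ro" (2 nodes) is used only by "oxxrxoorrro"; "oxxrxoorr" is itself a stored word, so pruning stops there.
Nodes removed: 2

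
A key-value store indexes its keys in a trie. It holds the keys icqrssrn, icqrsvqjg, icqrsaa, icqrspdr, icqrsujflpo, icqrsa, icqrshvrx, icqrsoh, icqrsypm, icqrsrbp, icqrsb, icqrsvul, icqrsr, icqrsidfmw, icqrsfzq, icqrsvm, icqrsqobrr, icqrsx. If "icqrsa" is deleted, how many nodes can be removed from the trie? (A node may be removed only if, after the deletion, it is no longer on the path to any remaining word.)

0

After clearing the end-marker at "icqrsa", prune upward until reaching a node still needed by another word.
Every node on "icqrsa" is still needed (e.g. by "icqrsaa"), so nothing is freed.
Nodes removed: 0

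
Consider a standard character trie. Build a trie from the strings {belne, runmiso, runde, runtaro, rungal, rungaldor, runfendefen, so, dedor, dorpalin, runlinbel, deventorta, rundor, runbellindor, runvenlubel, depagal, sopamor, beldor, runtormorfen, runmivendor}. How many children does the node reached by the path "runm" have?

Follow the path "runm" to its node, then look at its outgoing edges.
Distinct next characters after "runm": i.
That node has 1 child edge.

1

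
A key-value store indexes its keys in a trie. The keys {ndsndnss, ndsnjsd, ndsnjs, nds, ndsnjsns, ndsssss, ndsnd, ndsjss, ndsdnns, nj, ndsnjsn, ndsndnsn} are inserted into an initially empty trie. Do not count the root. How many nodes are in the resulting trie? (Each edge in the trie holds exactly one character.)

For each word, the new-node count is its length minus the longest prefix already in the trie:
  "ndsndnss" → 8 new (n, d, s, n, d, n, s, s)
  "ndsnjsd" → prefix "ndsn" already present; 3 new (j, s, d)
  "ndsnjs" → prefix "ndsnjs" already present; 0 new (none)
  "nds" → prefix "nds" already present; 0 new (none)
  "ndsnjsns" → prefix "ndsnjs" already present; 2 new (n, s)
  "ndsssss" → prefix "nds" already present; 4 new (s, s, s, s)
  "ndsnd" → prefix "ndsnd" already present; 0 new (none)
  "ndsjss" → prefix "nds" already present; 3 new (j, s, s)
  "ndsdnns" → prefix "nds" already present; 4 new (d, n, n, s)
  "nj" → prefix "n" already present; 1 new (j)
  "ndsnjsn" → prefix "ndsnjsn" already present; 0 new (none)
  "ndsndnsn" → prefix "ndsndns" already present; 1 new (n)
Total nodes = 8 + 3 + 0 + 0 + 2 + 4 + 0 + 3 + 4 + 1 + 0 + 1 = 26

26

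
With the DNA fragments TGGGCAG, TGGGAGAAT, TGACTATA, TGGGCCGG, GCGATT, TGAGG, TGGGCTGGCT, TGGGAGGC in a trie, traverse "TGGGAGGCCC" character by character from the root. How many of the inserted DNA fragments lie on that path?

1

Traverse "TGGGAGGCCC" character by character; count nodes along the way that are marked as word ends.
Prefixes of the query that are stored words: "TGGGAGGC"
Count: 1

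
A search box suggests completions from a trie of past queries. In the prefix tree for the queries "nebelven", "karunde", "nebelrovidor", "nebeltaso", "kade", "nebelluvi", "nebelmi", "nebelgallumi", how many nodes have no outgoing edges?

A leaf is a node with no children — equivalently, the end of a word that is not a proper prefix of any other stored word.
Those words: "kade", "karunde", "nebelgallumi", "nebelluvi", "nebelmi", "nebelrovidor", "nebeltaso", "nebelven"
Leaf count: 8

8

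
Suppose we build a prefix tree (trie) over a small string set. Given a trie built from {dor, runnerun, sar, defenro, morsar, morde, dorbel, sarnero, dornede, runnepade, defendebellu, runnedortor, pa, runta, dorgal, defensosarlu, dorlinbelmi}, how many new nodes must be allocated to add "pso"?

"p" is already a path in the trie; the remaining "so" must be added.
Each of the 2 remaining characters creates one node.

2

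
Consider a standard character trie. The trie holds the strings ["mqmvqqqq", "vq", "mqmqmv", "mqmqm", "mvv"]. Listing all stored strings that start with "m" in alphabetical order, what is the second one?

mqmqmv

Filter for "m…" and sort: "mqmqm", "mqmqmv", "mqmvqqqq", "mvv"
The 2nd is mqmqmv.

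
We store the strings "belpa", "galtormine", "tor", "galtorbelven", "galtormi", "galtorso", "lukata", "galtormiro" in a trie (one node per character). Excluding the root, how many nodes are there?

Trie structure (* marks end of a word):
(root)
├─ b
│  └─ e
│     └─ l
│        └─ p
│           └─ a *
├─ g
│  └─ a
│     └─ l
│        └─ t
│           └─ o
│              └─ r
│                 ├─ b
│                 │  └─ e
│                 │     └─ l
│                 │        └─ v
│                 │           └─ e
│                 │              └─ n *
│                 ├─ m
│                 │  └─ i *
│                 │     ├─ n
│                 │     │  └─ e *
│                 │     └─ r
│                 │        └─ o *
│                 └─ s
│                    └─ o *
├─ l
│  └─ u
│     └─ k
│        └─ a
│           └─ t
│              └─ a *
└─ t
   └─ o
      └─ r *
Counting every labelled node above: 34.

34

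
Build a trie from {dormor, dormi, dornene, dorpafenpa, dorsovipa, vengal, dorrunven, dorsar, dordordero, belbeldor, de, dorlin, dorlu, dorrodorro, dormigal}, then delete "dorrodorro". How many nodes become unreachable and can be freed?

6

Walk "dorrodorro" from the leaf back toward the root, removing each node that no remaining word uses.
The suffix "odorro" (6 nodes) is used only by "dorrodorro"; the node for "dorr" still has the child "u", so pruning stops there.
Nodes removed: 6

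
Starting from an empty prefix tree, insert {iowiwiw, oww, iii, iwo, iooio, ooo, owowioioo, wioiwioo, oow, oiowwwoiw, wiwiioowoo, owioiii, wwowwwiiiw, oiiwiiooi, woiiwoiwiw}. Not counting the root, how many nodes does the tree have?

81

Trace insertions, counting only characters that open a new branch:
  "iowiwiw" → 7 new (i, o, w, i, w, i, w)
  "oww" → 3 new (o, w, w)
  "iii" → prefix "i" already present; 2 new (i, i)
  "iwo" → prefix "i" already present; 2 new (w, o)
  "iooio" → prefix "io" already present; 3 new (o, i, o)
  "ooo" → prefix "o" already present; 2 new (o, o)
  "owowioioo" → prefix "ow" already present; 7 new (o, w, i, o, i, o, o)
  "wioiwioo" → 8 new (w, i, o, i, w, i, o, o)
  "oow" → prefix "oo" already present; 1 new (w)
  "oiowwwoiw" → prefix "o" already present; 8 new (i, o, w, w, w, o, i, w)
  "wiwiioowoo" → prefix "wi" already present; 8 new (w, i, i, o, o, w, o, o)
  "owioiii" → prefix "ow" already present; 5 new (i, o, i, i, i)
  "wwowwwiiiw" → prefix "w" already present; 9 new (w, o, w, w, w, i, i, i, w)
  "oiiwiiooi" → prefix "oi" already present; 7 new (i, w, i, i, o, o, i)
  "woiiwoiwiw" → prefix "w" already present; 9 new (o, i, i, w, o, i, w, i, w)
Total nodes = 7 + 3 + 2 + 2 + 3 + 2 + 7 + 8 + 1 + 8 + 8 + 5 + 9 + 7 + 9 = 81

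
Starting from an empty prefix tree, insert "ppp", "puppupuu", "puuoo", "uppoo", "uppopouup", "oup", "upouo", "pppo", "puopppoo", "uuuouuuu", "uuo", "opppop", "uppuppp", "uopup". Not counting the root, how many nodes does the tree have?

57

Trace insertions, counting only characters that open a new branch:
  "ppp" → 3 new (p, p, p)
  "puppupuu" → prefix "p" already present; 7 new (u, p, p, u, p, u, u)
  "puuoo" → prefix "pu" already present; 3 new (u, o, o)
  "uppoo" → 5 new (u, p, p, o, o)
  "uppopouup" → prefix "uppo" already present; 5 new (p, o, u, u, p)
  "oup" → 3 new (o, u, p)
  "upouo" → prefix "up" already present; 3 new (o, u, o)
  "pppo" → prefix "ppp" already present; 1 new (o)
  "puopppoo" → prefix "pu" already present; 6 new (o, p, p, p, o, o)
  "uuuouuuu" → prefix "u" already present; 7 new (u, u, o, u, u, u, u)
  "uuo" → prefix "uu" already present; 1 new (o)
  "opppop" → prefix "o" already present; 5 new (p, p, p, o, p)
  "uppuppp" → prefix "upp" already present; 4 new (u, p, p, p)
  "uopup" → prefix "u" already present; 4 new (o, p, u, p)
Total nodes = 3 + 7 + 3 + 5 + 5 + 3 + 3 + 1 + 6 + 7 + 1 + 5 + 4 + 4 = 57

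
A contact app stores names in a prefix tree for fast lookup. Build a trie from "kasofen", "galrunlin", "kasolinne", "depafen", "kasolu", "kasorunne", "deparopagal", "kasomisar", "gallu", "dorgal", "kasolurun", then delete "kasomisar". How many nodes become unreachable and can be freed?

A node on "kasomisar"'s path can go only if nothing else ends at it or branches off below it.
The suffix "misar" (5 nodes) is used only by "kasomisar"; the node for "kaso" still has the child "f", so pruning stops there.
Nodes removed: 5

5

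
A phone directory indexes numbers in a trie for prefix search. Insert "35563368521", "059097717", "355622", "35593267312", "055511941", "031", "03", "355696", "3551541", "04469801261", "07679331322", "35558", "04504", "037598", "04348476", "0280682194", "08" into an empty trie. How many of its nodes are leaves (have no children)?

Leaves are exactly the stored words that no other stored word extends.
Those words: "0280682194", "031", "037598", "04348476", "04469801261", "04504", "055511941", "059097717", "07679331322", "08", "3551541", "35558", "355622", "35563368521", "355696", "35593267312"
Leaf count: 16

16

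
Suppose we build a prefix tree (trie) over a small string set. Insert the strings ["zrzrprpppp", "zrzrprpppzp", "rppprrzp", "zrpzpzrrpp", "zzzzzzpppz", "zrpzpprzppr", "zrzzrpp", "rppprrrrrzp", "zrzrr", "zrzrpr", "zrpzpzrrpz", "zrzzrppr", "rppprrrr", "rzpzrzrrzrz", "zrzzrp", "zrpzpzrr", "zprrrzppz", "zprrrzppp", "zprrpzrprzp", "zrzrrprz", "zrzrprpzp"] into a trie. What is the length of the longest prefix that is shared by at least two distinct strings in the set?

9

The deepest shared node is where two words last agree before diverging.
e.g. "zrpzpzrrpp" and "zrpzpzrrpz" share the prefix "zrpzpzrrp" of length 9; no pair shares a longer one.
Longest shared-prefix length: 9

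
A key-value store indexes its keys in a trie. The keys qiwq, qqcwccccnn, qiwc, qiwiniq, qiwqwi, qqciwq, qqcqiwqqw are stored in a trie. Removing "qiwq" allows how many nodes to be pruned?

0

A node on "qiwq"'s path can go only if nothing else ends at it or branches off below it.
Every node on "qiwq" is still needed (e.g. by "qiwqwi"), so nothing is freed.
Nodes removed: 0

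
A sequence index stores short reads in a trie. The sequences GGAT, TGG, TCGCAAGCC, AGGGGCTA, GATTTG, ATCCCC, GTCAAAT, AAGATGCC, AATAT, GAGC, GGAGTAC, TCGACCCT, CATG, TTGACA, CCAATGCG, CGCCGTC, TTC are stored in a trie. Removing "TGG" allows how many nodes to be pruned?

2

Walk "TGG" from the leaf back toward the root, removing each node that no remaining word uses.
The suffix "GG" (2 nodes) is used only by "TGG"; the node for "T" still has the child "C", so pruning stops there.
Nodes removed: 2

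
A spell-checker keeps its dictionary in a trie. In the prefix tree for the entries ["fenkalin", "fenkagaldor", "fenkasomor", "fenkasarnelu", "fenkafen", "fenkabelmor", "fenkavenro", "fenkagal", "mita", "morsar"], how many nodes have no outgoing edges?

9

A leaf is a node with no children — equivalently, the end of a word that is not a proper prefix of any other stored word.
Those words: "fenkabelmor", "fenkafen", "fenkagaldor", "fenkalin", "fenkasarnelu", "fenkasomor", "fenkavenro", "mita", "morsar"
Leaf count: 9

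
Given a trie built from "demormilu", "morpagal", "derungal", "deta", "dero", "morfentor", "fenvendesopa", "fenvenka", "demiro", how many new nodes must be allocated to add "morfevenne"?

5

"morfe" is already a path in the trie; the remaining "venne" must be added.
So 10 − 5 = 5 new nodes.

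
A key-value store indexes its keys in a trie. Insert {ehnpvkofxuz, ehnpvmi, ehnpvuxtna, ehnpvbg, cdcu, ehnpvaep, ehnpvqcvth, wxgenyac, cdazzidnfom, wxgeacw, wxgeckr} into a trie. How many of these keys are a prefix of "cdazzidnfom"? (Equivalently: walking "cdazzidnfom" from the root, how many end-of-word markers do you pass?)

Check each prefix of "cdazzidnfom" against the stored set — each match is an end-marker on the path.
Prefixes of the query that are stored words: "cdazzidnfom"
Count: 1

1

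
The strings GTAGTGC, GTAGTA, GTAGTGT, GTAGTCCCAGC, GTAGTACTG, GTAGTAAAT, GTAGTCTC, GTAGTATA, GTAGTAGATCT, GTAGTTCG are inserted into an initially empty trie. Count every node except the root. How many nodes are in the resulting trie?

Trie structure (* marks end of a word):
(root)
└─ G
   └─ T
      └─ A
         └─ G
            └─ T
               ├─ A *
               │  ├─ A
               │  │  └─ A
               │  │     └─ T *
               │  ├─ C
               │  │  └─ T
               │  │     └─ G *
               │  ├─ G
               │  │  └─ A
               │  │     └─ T
               │  │        └─ C
               │  │           └─ T *
               │  └─ T
               │     └─ A *
               ├─ C
               │  ├─ C
               │  │  └─ C
               │  │     └─ A
               │  │        └─ G
               │  │           └─ C *
               │  └─ T
               │     └─ C *
               ├─ G
               │  ├─ C *
               │  └─ T *
               └─ T
                  └─ C
                     └─ G *
Counting every labelled node above: 33.

33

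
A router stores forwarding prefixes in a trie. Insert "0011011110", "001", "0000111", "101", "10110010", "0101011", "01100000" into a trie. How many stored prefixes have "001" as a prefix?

Walk to "001"; the words in its subtree are exactly those with that prefix.
Matches: "001", "0011011110"
Count: 2

2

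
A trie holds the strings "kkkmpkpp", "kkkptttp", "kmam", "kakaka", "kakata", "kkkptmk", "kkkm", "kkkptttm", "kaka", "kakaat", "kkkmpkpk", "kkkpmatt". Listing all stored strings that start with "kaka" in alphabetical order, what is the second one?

Filter for "kaka…" and sort: "kaka", "kakaat", "kakaka", "kakata"
Position 2: kakaat

kakaat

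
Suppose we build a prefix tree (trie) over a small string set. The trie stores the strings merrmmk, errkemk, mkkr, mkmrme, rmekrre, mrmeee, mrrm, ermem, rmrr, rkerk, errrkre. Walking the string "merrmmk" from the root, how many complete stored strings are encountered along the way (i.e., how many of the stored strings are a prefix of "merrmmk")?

1

Traverse "merrmmk" character by character; count nodes along the way that are marked as word ends.
Prefixes of the query that are stored words: "merrmmk"
Count: 1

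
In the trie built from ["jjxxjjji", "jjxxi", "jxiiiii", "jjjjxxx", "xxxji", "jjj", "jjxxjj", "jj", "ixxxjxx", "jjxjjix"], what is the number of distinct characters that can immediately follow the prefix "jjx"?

2

Follow the path "jjx" to its node, then look at its outgoing edges.
Distinct next characters after "jjx": j, x.
That node has 2 child edges.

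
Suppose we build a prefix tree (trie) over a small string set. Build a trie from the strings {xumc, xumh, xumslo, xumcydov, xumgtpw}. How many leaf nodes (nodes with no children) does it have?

4

Leaves are exactly the stored words that no other stored word extends.
Those words: "xumcydov", "xumgtpw", "xumh", "xumslo"
Leaf count: 4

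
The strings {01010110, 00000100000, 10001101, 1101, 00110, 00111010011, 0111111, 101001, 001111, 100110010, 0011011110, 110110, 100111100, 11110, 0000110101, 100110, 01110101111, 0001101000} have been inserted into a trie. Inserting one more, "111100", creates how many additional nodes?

"11110" is already a path in the trie; the remaining "0" must be added.
New nodes needed: |"111100"| − 5 = 6 − 5 = 1.

1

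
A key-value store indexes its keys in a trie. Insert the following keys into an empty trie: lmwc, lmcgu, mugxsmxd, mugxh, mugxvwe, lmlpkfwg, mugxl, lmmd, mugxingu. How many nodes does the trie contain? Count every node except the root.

For each word, the new-node count is its length minus the longest prefix already in the trie:
  "lmwc" → 4 new (l, m, w, c)
  "lmcgu" → prefix "lm" already present; 3 new (c, g, u)
  "mugxsmxd" → 8 new (m, u, g, x, s, m, x, d)
  "mugxh" → prefix "mugx" already present; 1 new (h)
  "mugxvwe" → prefix "mugx" already present; 3 new (v, w, e)
  "lmlpkfwg" → prefix "lm" already present; 6 new (l, p, k, f, w, g)
  "mugxl" → prefix "mugx" already present; 1 new (l)
  "lmmd" → prefix "lm" already present; 2 new (m, d)
  "mugxingu" → prefix "mugx" already present; 4 new (i, n, g, u)
Total nodes = 4 + 3 + 8 + 1 + 3 + 6 + 1 + 2 + 4 = 32

32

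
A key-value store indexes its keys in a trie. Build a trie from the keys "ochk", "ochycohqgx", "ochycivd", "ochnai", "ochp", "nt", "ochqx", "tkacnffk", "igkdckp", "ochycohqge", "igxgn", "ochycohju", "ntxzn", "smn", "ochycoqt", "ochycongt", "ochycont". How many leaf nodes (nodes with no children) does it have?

16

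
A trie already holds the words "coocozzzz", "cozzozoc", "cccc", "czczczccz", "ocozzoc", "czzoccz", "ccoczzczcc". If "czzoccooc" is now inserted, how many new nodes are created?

3

Walking "czzoccooc" from the root, the first 6 characters ("czzocc") follow existing edges; "o" is the first miss.
Each of the 3 remaining characters creates one node.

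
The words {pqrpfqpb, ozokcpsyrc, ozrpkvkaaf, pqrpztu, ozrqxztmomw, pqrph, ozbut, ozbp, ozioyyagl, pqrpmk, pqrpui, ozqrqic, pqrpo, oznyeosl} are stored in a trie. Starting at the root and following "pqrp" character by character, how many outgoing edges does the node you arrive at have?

The children of the "pqrp" node are the distinct next characters among strings starting with "pqrp".
Characters that immediately follow "pqrp" among the stored strings: {f, h, m, o, u, z}.
That node has 6 child edges.

6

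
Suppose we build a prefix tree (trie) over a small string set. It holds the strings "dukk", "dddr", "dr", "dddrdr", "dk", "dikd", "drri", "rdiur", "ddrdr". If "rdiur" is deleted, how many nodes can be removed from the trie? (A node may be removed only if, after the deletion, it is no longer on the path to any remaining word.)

5

Walk "rdiur" from the leaf back toward the root, removing each node that no remaining word uses.
No other word shares any prefix with "rdiur", so all 5 of its nodes go.
Nodes removed: 5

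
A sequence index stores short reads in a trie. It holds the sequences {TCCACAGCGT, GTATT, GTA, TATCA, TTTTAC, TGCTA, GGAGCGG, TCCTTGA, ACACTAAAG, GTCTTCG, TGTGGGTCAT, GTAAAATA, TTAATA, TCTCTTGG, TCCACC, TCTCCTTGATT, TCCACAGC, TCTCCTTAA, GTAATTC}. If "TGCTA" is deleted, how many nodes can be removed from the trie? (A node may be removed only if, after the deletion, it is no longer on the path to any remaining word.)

A node on "TGCTA"'s path can go only if nothing else ends at it or branches off below it.
The suffix "CTA" (3 nodes) is used only by "TGCTA"; the node for "TG" still has the child "T", so pruning stops there.
Nodes removed: 3

3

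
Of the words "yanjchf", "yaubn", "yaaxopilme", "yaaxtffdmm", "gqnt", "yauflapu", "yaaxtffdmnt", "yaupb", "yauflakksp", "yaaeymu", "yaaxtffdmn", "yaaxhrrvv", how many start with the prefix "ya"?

Filter for entries beginning with "ya":
Matches: "yaaeymu", "yaaxhrrvv", "yaaxopilme", "yaaxtffdmm", "yaaxtffdmn", "yaaxtffdmnt", "yanjchf", "yaubn", "yauflakksp", "yauflapu", "yaupb"
Count: 11

11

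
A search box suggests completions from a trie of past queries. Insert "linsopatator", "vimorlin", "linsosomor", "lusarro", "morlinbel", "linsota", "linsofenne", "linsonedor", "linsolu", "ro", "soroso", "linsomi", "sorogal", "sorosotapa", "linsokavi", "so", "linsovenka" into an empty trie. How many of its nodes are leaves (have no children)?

15

Leaves are exactly the stored words that no other stored word extends.
Those words: "linsofenne", "linsokavi", "linsolu", "linsomi", "linsonedor", "linsopatator", "linsosomor", "linsota", "linsovenka", "lusarro", "morlinbel", "ro", "sorogal", "sorosotapa", "vimorlin"
Leaf count: 15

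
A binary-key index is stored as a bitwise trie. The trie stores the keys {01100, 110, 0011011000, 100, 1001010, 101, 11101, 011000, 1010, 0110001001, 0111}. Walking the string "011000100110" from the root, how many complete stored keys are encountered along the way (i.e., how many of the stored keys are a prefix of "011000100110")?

3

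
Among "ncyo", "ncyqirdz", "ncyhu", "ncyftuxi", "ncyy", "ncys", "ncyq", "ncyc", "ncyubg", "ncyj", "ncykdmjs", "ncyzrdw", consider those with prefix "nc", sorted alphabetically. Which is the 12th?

Filter for "nc…" and sort: "ncyc", "ncyftuxi", "ncyhu", "ncyj", "ncykdmjs", "ncyo", "ncyq", "ncyqirdz", "ncys", "ncyubg", "ncyy", "ncyzrdw"
The 12th is ncyzrdw.

ncyzrdw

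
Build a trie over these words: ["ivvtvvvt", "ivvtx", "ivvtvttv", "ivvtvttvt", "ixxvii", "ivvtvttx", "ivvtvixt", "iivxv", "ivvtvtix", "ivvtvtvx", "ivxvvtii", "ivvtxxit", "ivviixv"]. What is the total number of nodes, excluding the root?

43

Count nodes per top-level branch (shared prefixes stored once):
  'i'-branch (iivxv, ivviixv, ivvtvixt, ivvtvtix, ivvtvttv, ivvtvttvt, ivvtvttx, ivvtvtvx, ivvtvvvt, ivvtx, ivvtxxit, ivxvvtii, ixxvii): 43 nodes
Sum: 43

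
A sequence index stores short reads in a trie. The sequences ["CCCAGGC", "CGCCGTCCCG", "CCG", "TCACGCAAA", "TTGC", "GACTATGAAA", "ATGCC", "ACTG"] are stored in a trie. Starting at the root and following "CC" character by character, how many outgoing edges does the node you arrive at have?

2

Follow the path "CC" to its node, then look at its outgoing edges.
Characters that immediately follow "CC" among the stored strings: {C, G}.
That node has 2 child edges.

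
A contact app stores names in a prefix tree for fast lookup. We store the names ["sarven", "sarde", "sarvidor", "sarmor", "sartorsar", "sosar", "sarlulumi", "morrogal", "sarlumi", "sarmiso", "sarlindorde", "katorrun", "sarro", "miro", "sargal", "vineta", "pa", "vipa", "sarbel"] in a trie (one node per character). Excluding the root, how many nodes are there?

Count nodes per top-level branch (shared prefixes stored once):
  'k'-branch (katorrun): 8 nodes
  'm'-branch (miro, morrogal): 11 nodes
  'p'-branch (pa): 2 nodes
  's'-branch (sarbel, sarde, sargal, sarlindorde, sarlulumi, sarlumi, sarmiso, sarmor, sarro, sartorsar, sarven, sarvidor, sosar): 51 nodes
  'v'-branch (vineta, vipa): 8 nodes
Sum: 80

80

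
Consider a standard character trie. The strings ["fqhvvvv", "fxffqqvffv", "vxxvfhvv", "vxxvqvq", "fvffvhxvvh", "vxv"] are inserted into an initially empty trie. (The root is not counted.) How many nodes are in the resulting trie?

Trace insertions, counting only characters that open a new branch:
  "fqhvvvv" → 7 new (f, q, h, v, v, v, v)
  "fxffqqvffv" → prefix "f" already present; 9 new (x, f, f, q, q, v, f, f, v)
  "vxxvfhvv" → 8 new (v, x, x, v, f, h, v, v)
  "vxxvqvq" → prefix "vxxv" already present; 3 new (q, v, q)
  "fvffvhxvvh" → prefix "f" already present; 9 new (v, f, f, v, h, x, v, v, h)
  "vxv" → prefix "vx" already present; 1 new (v)
Total nodes = 7 + 9 + 8 + 3 + 9 + 1 = 37

37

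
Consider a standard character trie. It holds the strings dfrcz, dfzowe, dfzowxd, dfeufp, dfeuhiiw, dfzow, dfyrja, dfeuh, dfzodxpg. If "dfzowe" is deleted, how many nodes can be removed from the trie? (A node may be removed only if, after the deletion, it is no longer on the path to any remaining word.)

1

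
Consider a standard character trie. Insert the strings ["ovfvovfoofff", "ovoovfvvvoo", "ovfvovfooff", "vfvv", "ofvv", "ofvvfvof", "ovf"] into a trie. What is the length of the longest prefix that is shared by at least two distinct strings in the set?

The deepest shared node is where two words last agree before diverging.
"ovfvovfooff" and "ovfvovfoofff" agree on "ovfvovfooff" (11 characters) before diverging; nothing deeper is shared.
Longest shared-prefix length: 11

11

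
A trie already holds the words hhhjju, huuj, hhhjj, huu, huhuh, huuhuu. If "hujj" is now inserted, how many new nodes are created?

The longest prefix of "hujj" already in the trie is "hu" (length 2).
New nodes needed: |"hujj"| − 2 = 4 − 2 = 2.

2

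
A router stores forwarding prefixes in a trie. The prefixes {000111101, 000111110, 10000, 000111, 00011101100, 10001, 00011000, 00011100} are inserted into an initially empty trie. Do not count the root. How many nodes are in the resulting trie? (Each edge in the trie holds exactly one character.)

26

Trie structure (* marks end of a word):
(root)
├─ 0
│  └─ 0
│     └─ 0
│        └─ 1
│           └─ 1
│              ├─ 0
│              │  └─ 0
│              │     └─ 0 *
│              └─ 1 *
│                 ├─ 0
│                 │  ├─ 0 *
│                 │  └─ 1
│                 │     └─ 1
│                 │        └─ 0
│                 │           └─ 0 *
│                 └─ 1
│                    ├─ 0
│                    │  └─ 1 *
│                    └─ 1
│                       └─ 0 *
└─ 1
   └─ 0
      └─ 0
         └─ 0
            ├─ 0 *
            └─ 1 *
Counting every labelled node above: 26.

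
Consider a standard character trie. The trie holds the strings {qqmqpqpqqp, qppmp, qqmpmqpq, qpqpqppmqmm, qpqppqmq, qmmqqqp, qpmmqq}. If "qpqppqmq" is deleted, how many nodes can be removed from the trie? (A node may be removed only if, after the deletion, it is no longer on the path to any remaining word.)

4

A node on "qpqppqmq"'s path can go only if nothing else ends at it or branches off below it.
The suffix "pqmq" (4 nodes) is used only by "qpqppqmq"; the node for "qpqp" still has the child "q", so pruning stops there.
Nodes removed: 4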